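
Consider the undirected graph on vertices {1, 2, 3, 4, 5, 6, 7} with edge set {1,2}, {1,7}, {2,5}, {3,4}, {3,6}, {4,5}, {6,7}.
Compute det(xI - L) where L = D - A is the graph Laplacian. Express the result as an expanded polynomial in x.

Each diagonal entry of L is the vertex degree and each off-diagonal entry is -1 where an edge is present, 0 otherwise; in the order [1, 2, 3, 4, 5, 6, 7] the diagonal is [2, 2, 2, 2, 2, 2, 2]. Computing det(xI - L) by cofactor expansion (or equivalently via sum-over-permutations) gives x^7 - 14x^6 + 77x^5 - 210x^4 + 294x^3 - 196x^2 + 49x. The coefficient of x^6 equals -trace(L) = -14, matching the sum of degrees. By the matrix-tree theorem the graph has (1/7) * product of the nonzero eigenvalues = 7 spanning trees.

x^7 - 14x^6 + 77x^5 - 210x^4 + 294x^3 - 196x^2 + 49x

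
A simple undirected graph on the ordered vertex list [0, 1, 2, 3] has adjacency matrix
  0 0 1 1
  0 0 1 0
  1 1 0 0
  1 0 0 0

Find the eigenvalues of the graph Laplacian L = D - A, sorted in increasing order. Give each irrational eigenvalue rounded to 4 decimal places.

Reading degrees in the order [0, 1, 2, 3] gives [2, 1, 2, 1]; set D = diag(2, 1, 2, 1) and form L = D - A. The multiplicity of 0 as a Laplacian eigenvalue equals the number of connected components. By the matrix-tree theorem the graph has (1/4) * product of the nonzero eigenvalues = 1 spanning tree.

[0, 0.5858, 2, 3.4142]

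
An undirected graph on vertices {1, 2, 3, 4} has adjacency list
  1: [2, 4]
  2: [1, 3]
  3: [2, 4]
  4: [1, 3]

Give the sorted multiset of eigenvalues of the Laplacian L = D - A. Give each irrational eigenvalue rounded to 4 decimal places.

[0, 2, 2, 4]

With the vertex order [1, 2, 3, 4], the degrees are [2, 2, 2, 2], giving D = diag(2, 2, 2, 2) and L = D - A. Diagonalising L (or applying a numerical eigensolver to the 4x4 matrix) gives the spectrum above. The single zero eigenvalue shows the graph is connected. By the matrix-tree theorem the graph has (1/4) * product of the nonzero eigenvalues = 4 spanning trees.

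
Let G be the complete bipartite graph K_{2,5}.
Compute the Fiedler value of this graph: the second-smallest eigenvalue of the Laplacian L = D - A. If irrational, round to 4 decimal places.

2

The graph has 7 vertices and degree multiset [5, 5, 2, 2, 2, 2, 2]; D is the diagonal matrix of degrees and L = D - A. The smallest Laplacian eigenvalue is always 0. The next one, lambda_2 = 2, measures how hard the graph is to disconnect: larger values mean better connectivity. By the matrix-tree theorem the graph has (1/7) * product of the nonzero eigenvalues = 80 spanning trees.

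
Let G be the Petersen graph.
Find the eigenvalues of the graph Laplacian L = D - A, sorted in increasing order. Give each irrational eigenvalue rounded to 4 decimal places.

The graph has 10 vertices and degree multiset [3, 3, 3, 3, 3, 3, 3, 3, 3, 3]; D is the diagonal matrix of degrees and L = D - A. The multiplicity of 0 as a Laplacian eigenvalue equals the number of connected components. The single zero eigenvalue shows the graph is connected. There is one zero in the spectrum, matching the 1 component.

[0, 2, 2, 2, 2, 2, 5, 5, 5, 5]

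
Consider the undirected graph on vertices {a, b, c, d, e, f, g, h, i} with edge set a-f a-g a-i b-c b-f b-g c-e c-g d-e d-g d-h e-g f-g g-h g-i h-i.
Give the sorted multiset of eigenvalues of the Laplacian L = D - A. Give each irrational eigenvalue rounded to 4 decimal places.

[0, 1.5858, 1.5858, 3, 3, 4.4142, 4.4142, 5, 9]

With the vertex order [a, b, c, d, e, f, g, h, i], the degrees are [3, 3, 3, 3, 3, 3, 8, 3, 3], giving D = diag(3, 3, 3, 3, 3, 3, 8, 3, 3) and L = D - A. Diagonalising L (or applying a numerical eigensolver to the 9x9 matrix) gives the spectrum above. The single zero eigenvalue shows the graph is connected. The largest eigenvalue, 9, is at most the vertex count 9.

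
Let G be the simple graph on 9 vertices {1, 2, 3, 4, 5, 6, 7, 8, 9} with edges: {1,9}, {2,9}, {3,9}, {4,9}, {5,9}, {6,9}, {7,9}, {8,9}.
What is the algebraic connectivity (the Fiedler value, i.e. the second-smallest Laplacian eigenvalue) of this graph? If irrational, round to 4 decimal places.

Reading degrees in the order [1, 2, 3, 4, 5, 6, 7, 8, 9] gives [1, 1, 1, 1, 1, 1, 1, 1, 8]; set D = diag(1, 1, 1, 1, 1, 1, 1, 1, 8) and form L = D - A. Computing the eigenvalues of L and sorting gives [0, 1, 1, 1, 1, 1, 1, 1, 9]. The Fiedler value lambda_2 = 1 is strictly positive, so the graph is connected. The largest eigenvalue, 9, is at most the vertex count 9. By the matrix-tree theorem the graph has (1/9) * product of the nonzero eigenvalues = 1 spanning tree.

1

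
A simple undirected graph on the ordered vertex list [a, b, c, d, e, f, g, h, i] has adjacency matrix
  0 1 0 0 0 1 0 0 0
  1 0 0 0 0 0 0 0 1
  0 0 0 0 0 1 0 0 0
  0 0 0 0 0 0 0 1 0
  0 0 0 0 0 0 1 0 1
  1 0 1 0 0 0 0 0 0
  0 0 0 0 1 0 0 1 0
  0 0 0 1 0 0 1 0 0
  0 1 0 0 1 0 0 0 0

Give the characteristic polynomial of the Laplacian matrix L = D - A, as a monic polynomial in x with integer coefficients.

Reading degrees in the order [a, b, c, d, e, f, g, h, i] gives [2, 2, 1, 1, 2, 2, 2, 2, 2]; set D = diag(2, 2, 1, 1, 2, 2, 2, 2, 2) and form L = D - A. Computing det(xI - L) by cofactor expansion (or equivalently via sum-over-permutations) gives x^9 - 16x^8 + 105x^7 - 364x^6 + 715x^5 - 792x^4 + 462x^3 - 120x^2 + 9x. The coefficient of x^8 equals -trace(L) = -16, matching the sum of degrees. The largest eigenvalue, 3.8794, is at most the vertex count 9.

x^9 - 16x^8 + 105x^7 - 364x^6 + 715x^5 - 792x^4 + 462x^3 - 120x^2 + 9x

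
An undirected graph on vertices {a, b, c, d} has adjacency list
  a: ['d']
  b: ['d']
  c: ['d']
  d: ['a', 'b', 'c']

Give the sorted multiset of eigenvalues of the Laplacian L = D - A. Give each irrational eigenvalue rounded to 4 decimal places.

[0, 1, 1, 4]

Reading degrees in the order [a, b, c, d] gives [1, 1, 1, 3]; set D = diag(1, 1, 1, 3) and form L = D - A. Diagonalising L (or applying a numerical eigensolver to the 4x4 matrix) gives the spectrum above. The single zero eigenvalue shows the graph is connected. By the matrix-tree theorem the graph has (1/4) * product of the nonzero eigenvalues = 1 spanning tree.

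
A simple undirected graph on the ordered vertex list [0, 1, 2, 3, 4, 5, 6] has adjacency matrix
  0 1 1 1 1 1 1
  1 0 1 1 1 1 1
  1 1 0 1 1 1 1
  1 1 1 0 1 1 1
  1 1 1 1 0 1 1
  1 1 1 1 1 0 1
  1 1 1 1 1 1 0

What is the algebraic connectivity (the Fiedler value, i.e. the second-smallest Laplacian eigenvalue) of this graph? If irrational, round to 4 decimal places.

7

With the vertex order [0, 1, 2, 3, 4, 5, 6], the degrees are [6, 6, 6, 6, 6, 6, 6], giving D = diag(6, 6, 6, 6, 6, 6, 6) and L = D - A. Computing the eigenvalues of L and sorting gives [0, 7, 7, 7, 7, 7, 7]. The Fiedler value lambda_2 = 7 is strictly positive, so the graph is connected. By the matrix-tree theorem the graph has (1/7) * product of the nonzero eigenvalues = 16807 spanning trees.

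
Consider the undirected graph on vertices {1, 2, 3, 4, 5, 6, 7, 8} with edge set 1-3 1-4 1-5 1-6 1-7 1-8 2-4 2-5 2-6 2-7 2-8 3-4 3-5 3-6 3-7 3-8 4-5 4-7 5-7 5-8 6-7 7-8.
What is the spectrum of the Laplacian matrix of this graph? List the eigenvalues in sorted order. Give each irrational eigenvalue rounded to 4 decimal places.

With the vertex order [1, 2, 3, 4, 5, 6, 7, 8], the degrees are [6, 5, 6, 5, 6, 4, 7, 5], giving D = diag(6, 5, 6, 5, 6, 4, 7, 5) and L = D - A. Diagonalising L (or applying a numerical eigensolver to the 8x8 matrix) gives the spectrum above. The eigenvalues sum to 44, which equals trace(L) = 2|E|.

[0, 4, 5, 5, 7, 7, 8, 8]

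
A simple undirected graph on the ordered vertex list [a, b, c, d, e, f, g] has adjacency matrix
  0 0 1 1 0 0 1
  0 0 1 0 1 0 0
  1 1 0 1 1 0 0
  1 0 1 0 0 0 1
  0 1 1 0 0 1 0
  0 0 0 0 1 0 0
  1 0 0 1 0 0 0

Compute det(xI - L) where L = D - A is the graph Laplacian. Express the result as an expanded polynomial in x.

x^7 - 18x^6 + 127x^5 - 442x^4 + 778x^3 - 626x^2 + 168x

Reading degrees in the order [a, b, c, d, e, f, g] gives [3, 2, 4, 3, 3, 1, 2]; set D = diag(3, 2, 4, 3, 3, 1, 2) and form L = D - A. L has integer entries, so p(x) = det(xI - L) has integer coefficients. Expanding the determinant yields x^7 - 18x^6 + 127x^5 - 442x^4 + 778x^3 - 626x^2 + 168x. The coefficient of x^6 equals -trace(L) = -18, matching the sum of degrees. By the matrix-tree theorem the graph has (1/7) * product of the nonzero eigenvalues = 24 spanning trees. The eigenvalues sum to 18, which equals trace(L) = 2|E|.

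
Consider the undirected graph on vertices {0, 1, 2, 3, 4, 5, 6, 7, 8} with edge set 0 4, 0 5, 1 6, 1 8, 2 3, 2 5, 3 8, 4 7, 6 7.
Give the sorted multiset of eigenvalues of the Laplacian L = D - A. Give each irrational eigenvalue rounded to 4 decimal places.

[0, 0.4679, 0.4679, 1.6527, 1.6527, 3, 3, 3.8794, 3.8794]

Reading degrees in the order [0, 1, 2, 3, 4, 5, 6, 7, 8] gives [2, 2, 2, 2, 2, 2, 2, 2, 2]; set D = diag(2, 2, 2, 2, 2, 2, 2, 2, 2) and form L = D - A. Since every row of L sums to 0, the all-ones vector is in the kernel and 0 is an eigenvalue. The single zero eigenvalue shows the graph is connected. There is one zero in the spectrum, matching the 1 component.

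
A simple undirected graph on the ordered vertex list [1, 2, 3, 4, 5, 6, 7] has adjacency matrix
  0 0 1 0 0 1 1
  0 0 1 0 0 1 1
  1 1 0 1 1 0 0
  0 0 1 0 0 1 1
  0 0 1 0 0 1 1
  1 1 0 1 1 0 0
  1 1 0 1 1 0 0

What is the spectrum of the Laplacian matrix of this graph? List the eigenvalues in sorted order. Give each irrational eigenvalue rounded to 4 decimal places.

[0, 3, 3, 3, 4, 4, 7]

With the vertex order [1, 2, 3, 4, 5, 6, 7], the degrees are [3, 3, 4, 3, 3, 4, 4], giving D = diag(3, 3, 4, 3, 3, 4, 4) and L = D - A. The multiplicity of 0 as a Laplacian eigenvalue equals the number of connected components. The single zero eigenvalue shows the graph is connected. There is one zero in the spectrum, matching the 1 component.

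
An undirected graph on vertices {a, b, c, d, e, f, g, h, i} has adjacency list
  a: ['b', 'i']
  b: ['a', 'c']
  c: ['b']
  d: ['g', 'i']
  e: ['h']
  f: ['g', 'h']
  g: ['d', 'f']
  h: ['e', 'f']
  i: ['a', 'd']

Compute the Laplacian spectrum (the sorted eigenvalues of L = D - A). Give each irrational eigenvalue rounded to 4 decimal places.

With the vertex order [a, b, c, d, e, f, g, h, i], the degrees are [2, 2, 1, 2, 1, 2, 2, 2, 2], giving D = diag(2, 2, 1, 2, 1, 2, 2, 2, 2) and L = D - A. The multiplicity of 0 as a Laplacian eigenvalue equals the number of connected components. The single zero eigenvalue shows the graph is connected. The eigenvalues sum to 16, which equals trace(L) = 2|E|.

[0, 0.1206, 0.4679, 1, 1.6527, 2.3473, 3, 3.5321, 3.8794]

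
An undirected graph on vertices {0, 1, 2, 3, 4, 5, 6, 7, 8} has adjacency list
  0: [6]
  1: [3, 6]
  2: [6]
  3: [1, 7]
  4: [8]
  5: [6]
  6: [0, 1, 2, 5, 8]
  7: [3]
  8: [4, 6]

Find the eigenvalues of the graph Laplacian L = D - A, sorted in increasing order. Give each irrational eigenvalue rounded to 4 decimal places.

With the vertex order [0, 1, 2, 3, 4, 5, 6, 7, 8], the degrees are [1, 2, 1, 2, 1, 1, 5, 1, 2], giving D = diag(1, 2, 1, 2, 1, 1, 5, 1, 2) and L = D - A. Diagonalising L (or applying a numerical eigensolver to the 9x9 matrix) gives the spectrum above. The single zero eigenvalue shows the graph is connected. By the matrix-tree theorem the graph has (1/9) * product of the nonzero eigenvalues = 1 spanning tree.

[0, 0.2483, 0.5063, 1, 1, 1.4950, 2.4702, 3.1767, 6.1036]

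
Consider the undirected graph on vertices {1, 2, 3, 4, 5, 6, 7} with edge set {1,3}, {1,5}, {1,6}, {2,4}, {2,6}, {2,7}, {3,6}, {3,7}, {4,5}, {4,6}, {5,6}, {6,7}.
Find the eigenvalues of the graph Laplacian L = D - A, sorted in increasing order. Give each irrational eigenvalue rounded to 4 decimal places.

[0, 2, 2, 4, 4, 5, 7]

Reading degrees in the order [1, 2, 3, 4, 5, 6, 7] gives [3, 3, 3, 3, 3, 6, 3]; set D = diag(3, 3, 3, 3, 3, 6, 3) and form L = D - A. Since every row of L sums to 0, the all-ones vector is in the kernel and 0 is an eigenvalue. By the matrix-tree theorem the graph has (1/7) * product of the nonzero eigenvalues = 320 spanning trees. The largest eigenvalue, 7, is at most the vertex count 7.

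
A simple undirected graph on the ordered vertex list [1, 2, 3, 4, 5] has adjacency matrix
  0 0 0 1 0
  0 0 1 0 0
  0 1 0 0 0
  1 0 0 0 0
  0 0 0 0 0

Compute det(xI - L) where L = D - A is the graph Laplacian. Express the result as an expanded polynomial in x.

Reading degrees in the order [1, 2, 3, 4, 5] gives [1, 1, 1, 1, 0]; set D = diag(1, 1, 1, 1, 0) and form L = D - A. L has integer entries, so p(x) = det(xI - L) has integer coefficients. Expanding the determinant yields x^5 - 4x^4 + 4x^3. The constant term is 0 because L is singular (the all-ones vector lies in its kernel). The largest eigenvalue, 2, is at most the vertex count 5. The eigenvalues sum to 4, which equals trace(L) = 2|E|.

x^5 - 4x^4 + 4x^3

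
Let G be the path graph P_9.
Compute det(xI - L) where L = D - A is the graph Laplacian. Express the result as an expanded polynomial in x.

x^9 - 16x^8 + 105x^7 - 364x^6 + 715x^5 - 792x^4 + 462x^3 - 120x^2 + 9x

The graph has 9 vertices and degree multiset [2, 2, 2, 2, 2, 2, 2, 1, 1]; D is the diagonal matrix of degrees and L = D - A. Computing det(xI - L) by cofactor expansion (or equivalently via sum-over-permutations) gives x^9 - 16x^8 + 105x^7 - 364x^6 + 715x^5 - 792x^4 + 462x^3 - 120x^2 + 9x. The constant term is 0 because L is singular (the all-ones vector lies in its kernel).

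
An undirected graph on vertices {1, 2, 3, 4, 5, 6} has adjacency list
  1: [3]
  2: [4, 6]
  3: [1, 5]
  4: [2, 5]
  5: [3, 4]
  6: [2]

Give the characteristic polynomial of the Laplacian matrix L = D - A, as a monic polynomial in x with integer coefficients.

x^6 - 10x^5 + 36x^4 - 56x^3 + 35x^2 - 6x

With the vertex order [1, 2, 3, 4, 5, 6], the degrees are [1, 2, 2, 2, 2, 1], giving D = diag(1, 2, 2, 2, 2, 1) and L = D - A. Computing det(xI - L) by cofactor expansion (or equivalently via sum-over-permutations) gives x^6 - 10x^5 + 36x^4 - 56x^3 + 35x^2 - 6x. The constant term is 0 because L is singular (the all-ones vector lies in its kernel). There is one zero in the spectrum, matching the 1 component. The eigenvalues sum to 10, which equals trace(L) = 2|E|.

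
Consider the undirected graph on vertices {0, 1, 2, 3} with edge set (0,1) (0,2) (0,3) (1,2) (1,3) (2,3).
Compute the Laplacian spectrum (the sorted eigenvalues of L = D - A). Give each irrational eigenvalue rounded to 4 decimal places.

[0, 4, 4, 4]

With the vertex order [0, 1, 2, 3], the degrees are [3, 3, 3, 3], giving D = diag(3, 3, 3, 3) and L = D - A. Since every row of L sums to 0, the all-ones vector is in the kernel and 0 is an eigenvalue. The eigenvalues sum to 12, which equals trace(L) = 2|E|.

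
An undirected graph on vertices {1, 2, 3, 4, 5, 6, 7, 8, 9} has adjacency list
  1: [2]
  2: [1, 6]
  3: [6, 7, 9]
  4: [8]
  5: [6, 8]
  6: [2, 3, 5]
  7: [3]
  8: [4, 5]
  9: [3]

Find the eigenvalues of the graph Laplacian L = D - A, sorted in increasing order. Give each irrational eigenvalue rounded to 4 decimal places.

[0, 0.2217, 0.3327, 1, 1.1923, 2.1071, 3, 3.4413, 4.7049]

With the vertex order [1, 2, 3, 4, 5, 6, 7, 8, 9], the degrees are [1, 2, 3, 1, 2, 3, 1, 2, 1], giving D = diag(1, 2, 3, 1, 2, 3, 1, 2, 1) and L = D - A. Since every row of L sums to 0, the all-ones vector is in the kernel and 0 is an eigenvalue. The largest eigenvalue, 4.7049, is at most the vertex count 9. The eigenvalues sum to 16, which equals trace(L) = 2|E|.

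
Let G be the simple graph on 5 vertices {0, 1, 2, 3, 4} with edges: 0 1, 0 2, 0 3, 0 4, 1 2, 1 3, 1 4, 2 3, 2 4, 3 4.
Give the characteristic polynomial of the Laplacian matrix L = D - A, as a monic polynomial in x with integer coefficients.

x^5 - 20x^4 + 150x^3 - 500x^2 + 625x

Reading degrees in the order [0, 1, 2, 3, 4] gives [4, 4, 4, 4, 4]; set D = diag(4, 4, 4, 4, 4) and form L = D - A. The eigenvalues of L are [0, 5, 5, 5, 5]; the characteristic polynomial is the product of (x - lambda_i), which multiplies out to x^5 - 20x^4 + 150x^3 - 500x^2 + 625x. The coefficient of x^4 equals -trace(L) = -20, matching the sum of degrees. The largest eigenvalue, 5, is at most the vertex count 5.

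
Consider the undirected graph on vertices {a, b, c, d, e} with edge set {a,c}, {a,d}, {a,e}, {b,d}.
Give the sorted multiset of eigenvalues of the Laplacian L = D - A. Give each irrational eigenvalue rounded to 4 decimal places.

[0, 0.5188, 1, 2.3111, 4.1701]

Reading degrees in the order [a, b, c, d, e] gives [3, 1, 1, 2, 1]; set D = diag(3, 1, 1, 2, 1) and form L = D - A. The multiplicity of 0 as a Laplacian eigenvalue equals the number of connected components. By the matrix-tree theorem the graph has (1/5) * product of the nonzero eigenvalues = 1 spanning tree.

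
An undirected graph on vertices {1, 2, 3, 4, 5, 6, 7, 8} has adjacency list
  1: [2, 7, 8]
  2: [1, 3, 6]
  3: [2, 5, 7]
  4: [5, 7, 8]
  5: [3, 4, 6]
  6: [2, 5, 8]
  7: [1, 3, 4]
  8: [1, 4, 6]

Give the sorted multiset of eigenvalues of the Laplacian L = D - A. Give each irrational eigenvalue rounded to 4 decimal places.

With the vertex order [1, 2, 3, 4, 5, 6, 7, 8], the degrees are [3, 3, 3, 3, 3, 3, 3, 3], giving D = diag(3, 3, 3, 3, 3, 3, 3, 3) and L = D - A. The multiplicity of 0 as a Laplacian eigenvalue equals the number of connected components. The eigenvalues sum to 24, which equals trace(L) = 2|E|. The largest eigenvalue, 6, is at most the vertex count 8.

[0, 2, 2, 2, 4, 4, 4, 6]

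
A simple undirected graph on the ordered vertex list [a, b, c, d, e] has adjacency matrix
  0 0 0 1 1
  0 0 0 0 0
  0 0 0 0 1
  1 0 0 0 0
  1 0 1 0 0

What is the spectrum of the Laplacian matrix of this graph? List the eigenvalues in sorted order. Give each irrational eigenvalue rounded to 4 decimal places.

[0, 0, 0.5858, 2, 3.4142]

Reading degrees in the order [a, b, c, d, e] gives [2, 0, 1, 1, 2]; set D = diag(2, 0, 1, 1, 2) and form L = D - A. Diagonalising L (or applying a numerical eigensolver to the 5x5 matrix) gives the spectrum above. The 2 zero eigenvalues correspond to the 2 connected components.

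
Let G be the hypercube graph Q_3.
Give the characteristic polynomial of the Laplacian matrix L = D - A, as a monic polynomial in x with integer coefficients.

The graph has 8 vertices and degree multiset [3, 3, 3, 3, 3, 3, 3, 3]; D is the diagonal matrix of degrees and L = D - A. L has integer entries, so p(x) = det(xI - L) has integer coefficients. Expanding the determinant yields x^8 - 24x^7 + 240x^6 - 1296x^5 + 4080x^4 - 7488x^3 + 7424x^2 - 3072x. The coefficient of x^7 equals -trace(L) = -24, matching the sum of degrees. By the matrix-tree theorem the graph has (1/8) * product of the nonzero eigenvalues = 384 spanning trees.

x^8 - 24x^7 + 240x^6 - 1296x^5 + 4080x^4 - 7488x^3 + 7424x^2 - 3072x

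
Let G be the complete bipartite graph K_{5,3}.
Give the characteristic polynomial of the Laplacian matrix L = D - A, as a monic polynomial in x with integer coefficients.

The graph has 8 vertices and degree multiset [5, 5, 5, 3, 3, 3, 3, 3]; D is the diagonal matrix of degrees and L = D - A. Computing det(xI - L) by cofactor expansion (or equivalently via sum-over-permutations) gives x^8 - 30x^7 + 375x^6 - 2540x^5 + 10095x^4 - 23598x^3 + 30105x^2 - 16200x. Since p(0) = det(-L) = 0, x divides p(x). By the matrix-tree theorem the graph has (1/8) * product of the nonzero eigenvalues = 2025 spanning trees. The eigenvalues sum to 30, which equals trace(L) = 2|E|.

x^8 - 30x^7 + 375x^6 - 2540x^5 + 10095x^4 - 23598x^3 + 30105x^2 - 16200x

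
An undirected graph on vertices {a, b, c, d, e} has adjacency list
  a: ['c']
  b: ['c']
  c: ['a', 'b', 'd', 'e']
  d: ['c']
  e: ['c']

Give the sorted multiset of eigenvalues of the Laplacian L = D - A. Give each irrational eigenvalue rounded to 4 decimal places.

Each diagonal entry of L is the vertex degree and each off-diagonal entry is -1 where an edge is present, 0 otherwise; in the order [a, b, c, d, e] the diagonal is [1, 1, 4, 1, 1]. The multiplicity of 0 as a Laplacian eigenvalue equals the number of connected components. The single zero eigenvalue shows the graph is connected. By the matrix-tree theorem the graph has (1/5) * product of the nonzero eigenvalues = 1 spanning tree. The largest eigenvalue, 5, is at most the vertex count 5.

[0, 1, 1, 1, 5]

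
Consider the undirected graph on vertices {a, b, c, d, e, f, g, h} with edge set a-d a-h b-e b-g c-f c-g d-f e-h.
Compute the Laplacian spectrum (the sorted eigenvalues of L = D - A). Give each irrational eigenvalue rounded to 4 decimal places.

Reading degrees in the order [a, b, c, d, e, f, g, h] gives [2, 2, 2, 2, 2, 2, 2, 2]; set D = diag(2, 2, 2, 2, 2, 2, 2, 2) and form L = D - A. L is symmetric positive semidefinite, so every eigenvalue is real and nonnegative. The single zero eigenvalue shows the graph is connected. By the matrix-tree theorem the graph has (1/8) * product of the nonzero eigenvalues = 8 spanning trees.

[0, 0.5858, 0.5858, 2, 2, 3.4142, 3.4142, 4]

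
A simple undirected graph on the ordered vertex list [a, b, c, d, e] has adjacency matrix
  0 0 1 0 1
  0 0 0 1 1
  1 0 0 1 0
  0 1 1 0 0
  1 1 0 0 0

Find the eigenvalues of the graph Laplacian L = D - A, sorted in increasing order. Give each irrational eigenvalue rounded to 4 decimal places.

[0, 1.3820, 1.3820, 3.6180, 3.6180]

Each diagonal entry of L is the vertex degree and each off-diagonal entry is -1 where an edge is present, 0 otherwise; in the order [a, b, c, d, e] the diagonal is [2, 2, 2, 2, 2]. The multiplicity of 0 as a Laplacian eigenvalue equals the number of connected components. There is one zero in the spectrum, matching the 1 component.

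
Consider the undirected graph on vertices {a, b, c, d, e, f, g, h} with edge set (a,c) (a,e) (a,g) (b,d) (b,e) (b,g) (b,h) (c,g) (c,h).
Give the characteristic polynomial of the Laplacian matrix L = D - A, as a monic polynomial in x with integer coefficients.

x^8 - 18x^7 + 127x^6 - 446x^5 + 815x^4 - 728x^3 + 245x^2

Reading degrees in the order [a, b, c, d, e, f, g, h] gives [3, 4, 3, 1, 2, 0, 3, 2]; set D = diag(3, 4, 3, 1, 2, 0, 3, 2) and form L = D - A. L has integer entries, so p(x) = det(xI - L) has integer coefficients. Expanding the determinant yields x^8 - 18x^7 + 127x^6 - 446x^5 + 815x^4 - 728x^3 + 245x^2. Since p(0) = det(-L) = 0, x divides p(x). There are 2 zeros in the spectrum, matching the 2 components. The eigenvalues sum to 18, which equals trace(L) = 2|E|.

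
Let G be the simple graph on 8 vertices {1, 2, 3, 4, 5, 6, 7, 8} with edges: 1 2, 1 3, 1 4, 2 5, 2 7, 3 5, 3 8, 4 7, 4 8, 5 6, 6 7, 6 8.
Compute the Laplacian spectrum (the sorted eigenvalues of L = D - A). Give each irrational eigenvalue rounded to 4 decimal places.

[0, 2, 2, 2, 4, 4, 4, 6]

With the vertex order [1, 2, 3, 4, 5, 6, 7, 8], the degrees are [3, 3, 3, 3, 3, 3, 3, 3], giving D = diag(3, 3, 3, 3, 3, 3, 3, 3) and L = D - A. Diagonalising L (or applying a numerical eigensolver to the 8x8 matrix) gives the spectrum above. The single zero eigenvalue shows the graph is connected. There is one zero in the spectrum, matching the 1 component. The largest eigenvalue, 6, is at most the vertex count 8.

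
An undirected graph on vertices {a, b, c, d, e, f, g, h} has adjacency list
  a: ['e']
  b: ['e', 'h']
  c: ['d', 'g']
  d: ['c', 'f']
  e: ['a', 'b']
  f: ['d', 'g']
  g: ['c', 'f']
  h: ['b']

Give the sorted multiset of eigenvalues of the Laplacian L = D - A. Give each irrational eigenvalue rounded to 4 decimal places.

[0, 0, 0.5858, 2, 2, 2, 3.4142, 4]

Each diagonal entry of L is the vertex degree and each off-diagonal entry is -1 where an edge is present, 0 otherwise; in the order [a, b, c, d, e, f, g, h] the diagonal is [1, 2, 2, 2, 2, 2, 2, 1]. Since every row of L sums to 0, the all-ones vector is in the kernel and 0 is an eigenvalue. The 2 zero eigenvalues correspond to the 2 connected components. The eigenvalues sum to 14, which equals trace(L) = 2|E|.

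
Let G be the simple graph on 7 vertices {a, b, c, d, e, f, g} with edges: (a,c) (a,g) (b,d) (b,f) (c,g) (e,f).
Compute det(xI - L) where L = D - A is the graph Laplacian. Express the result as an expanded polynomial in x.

Each diagonal entry of L is the vertex degree and each off-diagonal entry is -1 where an edge is present, 0 otherwise; in the order [a, b, c, d, e, f, g] the diagonal is [2, 2, 2, 1, 1, 2, 2]. L has integer entries, so p(x) = det(xI - L) has integer coefficients. Expanding the determinant yields x^7 - 12x^6 + 55x^5 - 118x^4 + 114x^3 - 36x^2. Since p(0) = det(-L) = 0, x divides p(x). The eigenvalues sum to 12, which equals trace(L) = 2|E|.

x^7 - 12x^6 + 55x^5 - 118x^4 + 114x^3 - 36x^2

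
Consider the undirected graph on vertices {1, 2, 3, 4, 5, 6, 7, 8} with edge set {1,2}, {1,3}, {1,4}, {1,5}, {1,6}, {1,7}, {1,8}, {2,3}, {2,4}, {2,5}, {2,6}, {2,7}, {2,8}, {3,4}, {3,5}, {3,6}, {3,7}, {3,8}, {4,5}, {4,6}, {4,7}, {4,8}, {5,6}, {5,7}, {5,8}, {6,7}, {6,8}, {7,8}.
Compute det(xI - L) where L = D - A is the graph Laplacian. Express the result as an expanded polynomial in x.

x^8 - 56x^7 + 1344x^6 - 17920x^5 + 143360x^4 - 688128x^3 + 1835008x^2 - 2097152x

Reading degrees in the order [1, 2, 3, 4, 5, 6, 7, 8] gives [7, 7, 7, 7, 7, 7, 7, 7]; set D = diag(7, 7, 7, 7, 7, 7, 7, 7) and form L = D - A. Computing det(xI - L) by cofactor expansion (or equivalently via sum-over-permutations) gives x^8 - 56x^7 + 1344x^6 - 17920x^5 + 143360x^4 - 688128x^3 + 1835008x^2 - 2097152x. The coefficient of x^7 equals -trace(L) = -56, matching the sum of degrees. By the matrix-tree theorem the graph has (1/8) * product of the nonzero eigenvalues = 262144 spanning trees. The eigenvalues sum to 56, which equals trace(L) = 2|E|.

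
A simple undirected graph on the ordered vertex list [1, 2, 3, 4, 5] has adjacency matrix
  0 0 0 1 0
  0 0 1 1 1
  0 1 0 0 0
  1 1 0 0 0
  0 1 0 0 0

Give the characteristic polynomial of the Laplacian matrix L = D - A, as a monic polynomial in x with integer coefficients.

Reading degrees in the order [1, 2, 3, 4, 5] gives [1, 3, 1, 2, 1]; set D = diag(1, 3, 1, 2, 1) and form L = D - A. Computing det(xI - L) by cofactor expansion (or equivalently via sum-over-permutations) gives x^5 - 8x^4 + 20x^3 - 18x^2 + 5x. The constant term is 0 because L is singular (the all-ones vector lies in its kernel). By the matrix-tree theorem the graph has (1/5) * product of the nonzero eigenvalues = 1 spanning tree. The eigenvalues sum to 8, which equals trace(L) = 2|E|.

x^5 - 8x^4 + 20x^3 - 18x^2 + 5x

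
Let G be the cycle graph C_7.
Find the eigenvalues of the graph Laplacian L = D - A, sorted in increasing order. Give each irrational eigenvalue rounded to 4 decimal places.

[0, 0.7530, 0.7530, 2.4450, 2.4450, 3.8019, 3.8019]

The graph has 7 vertices and degree multiset [2, 2, 2, 2, 2, 2, 2]; D is the diagonal matrix of degrees and L = D - A. Since every row of L sums to 0, the all-ones vector is in the kernel and 0 is an eigenvalue. The single zero eigenvalue shows the graph is connected. The eigenvalues sum to 14, which equals trace(L) = 2|E|.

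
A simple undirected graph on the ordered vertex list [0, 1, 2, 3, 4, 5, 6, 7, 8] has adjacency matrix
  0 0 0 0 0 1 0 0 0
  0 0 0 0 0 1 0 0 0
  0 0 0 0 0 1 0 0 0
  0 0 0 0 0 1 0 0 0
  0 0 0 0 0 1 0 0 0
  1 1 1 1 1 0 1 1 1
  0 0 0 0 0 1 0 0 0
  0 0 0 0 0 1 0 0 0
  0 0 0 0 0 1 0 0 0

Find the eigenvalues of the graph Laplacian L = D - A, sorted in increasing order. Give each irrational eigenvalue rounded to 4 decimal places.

[0, 1, 1, 1, 1, 1, 1, 1, 9]

Each diagonal entry of L is the vertex degree and each off-diagonal entry is -1 where an edge is present, 0 otherwise; in the order [0, 1, 2, 3, 4, 5, 6, 7, 8] the diagonal is [1, 1, 1, 1, 1, 8, 1, 1, 1]. The multiplicity of 0 as a Laplacian eigenvalue equals the number of connected components. The single zero eigenvalue shows the graph is connected. There is one zero in the spectrum, matching the 1 component.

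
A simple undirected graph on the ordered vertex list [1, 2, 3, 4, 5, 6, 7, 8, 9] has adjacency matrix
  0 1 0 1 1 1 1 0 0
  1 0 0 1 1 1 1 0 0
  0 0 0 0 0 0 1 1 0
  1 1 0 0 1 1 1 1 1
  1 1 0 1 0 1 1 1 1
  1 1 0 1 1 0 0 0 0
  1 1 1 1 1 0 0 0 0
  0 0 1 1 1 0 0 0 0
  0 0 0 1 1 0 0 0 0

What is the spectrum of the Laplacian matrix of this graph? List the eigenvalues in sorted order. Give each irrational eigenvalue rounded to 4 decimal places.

Each diagonal entry of L is the vertex degree and each off-diagonal entry is -1 where an edge is present, 0 otherwise; in the order [1, 2, 3, 4, 5, 6, 7, 8, 9] the diagonal is [5, 5, 2, 7, 7, 4, 5, 3, 2]. The multiplicity of 0 as a Laplacian eigenvalue equals the number of connected components. The single zero eigenvalue shows the graph is connected. The largest eigenvalue, 8.1504, is at most the vertex count 9.

[0, 1.4623, 2.0812, 3.3040, 4.5894, 6, 6.4126, 8, 8.1504]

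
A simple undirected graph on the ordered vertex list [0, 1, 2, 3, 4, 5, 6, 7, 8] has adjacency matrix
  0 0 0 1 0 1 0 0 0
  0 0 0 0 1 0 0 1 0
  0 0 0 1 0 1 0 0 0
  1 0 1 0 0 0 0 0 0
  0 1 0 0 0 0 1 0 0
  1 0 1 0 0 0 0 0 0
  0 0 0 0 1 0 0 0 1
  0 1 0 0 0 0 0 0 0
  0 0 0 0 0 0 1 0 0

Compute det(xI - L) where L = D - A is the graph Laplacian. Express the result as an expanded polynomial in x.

Reading degrees in the order [0, 1, 2, 3, 4, 5, 6, 7, 8] gives [2, 2, 2, 2, 2, 2, 2, 1, 1]; set D = diag(2, 2, 2, 2, 2, 2, 2, 1, 1) and form L = D - A. Computing det(xI - L) by cofactor expansion (or equivalently via sum-over-permutations) gives x^9 - 16x^8 + 105x^7 - 364x^6 + 713x^5 - 776x^4 + 420x^3 - 80x^2. The coefficient of x^8 equals -trace(L) = -16, matching the sum of degrees.

x^9 - 16x^8 + 105x^7 - 364x^6 + 713x^5 - 776x^4 + 420x^3 - 80x^2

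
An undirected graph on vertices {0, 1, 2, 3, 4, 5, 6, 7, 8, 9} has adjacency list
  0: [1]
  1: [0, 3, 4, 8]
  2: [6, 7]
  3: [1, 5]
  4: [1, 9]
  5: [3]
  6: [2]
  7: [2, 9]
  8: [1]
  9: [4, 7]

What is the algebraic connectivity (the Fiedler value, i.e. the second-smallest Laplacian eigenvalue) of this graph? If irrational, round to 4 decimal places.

Each diagonal entry of L is the vertex degree and each off-diagonal entry is -1 where an edge is present, 0 otherwise; in the order [0, 1, 2, 3, 4, 5, 6, 7, 8, 9] the diagonal is [1, 4, 2, 2, 2, 1, 1, 2, 1, 2]. The sorted Laplacian eigenvalues are [0, 0.1317, 0.5006, 0.7370, 1, 1.6424, 2.3851, 2.7880, 3.6407, 5.1744]; the algebraic connectivity is the second entry, 0.1317. By the matrix-tree theorem the graph has (1/10) * product of the nonzero eigenvalues = 1 spanning tree.

0.1317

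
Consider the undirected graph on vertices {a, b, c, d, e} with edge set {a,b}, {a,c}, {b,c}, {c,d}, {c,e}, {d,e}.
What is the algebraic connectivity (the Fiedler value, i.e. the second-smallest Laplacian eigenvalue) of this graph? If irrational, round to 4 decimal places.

Reading degrees in the order [a, b, c, d, e] gives [2, 2, 4, 2, 2]; set D = diag(2, 2, 4, 2, 2) and form L = D - A. Computing the eigenvalues of L and sorting gives [0, 1, 3, 3, 5]. The Fiedler value lambda_2 = 1 is strictly positive, so the graph is connected. By the matrix-tree theorem the graph has (1/5) * product of the nonzero eigenvalues = 9 spanning trees.

1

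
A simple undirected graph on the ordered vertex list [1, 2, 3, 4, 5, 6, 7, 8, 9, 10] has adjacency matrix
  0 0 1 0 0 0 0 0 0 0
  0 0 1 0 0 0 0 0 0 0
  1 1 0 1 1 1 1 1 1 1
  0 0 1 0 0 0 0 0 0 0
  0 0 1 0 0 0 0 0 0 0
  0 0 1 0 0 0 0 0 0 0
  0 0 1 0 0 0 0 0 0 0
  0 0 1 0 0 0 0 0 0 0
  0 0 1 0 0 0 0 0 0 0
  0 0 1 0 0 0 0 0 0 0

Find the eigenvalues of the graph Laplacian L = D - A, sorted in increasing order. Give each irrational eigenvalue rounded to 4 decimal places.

Each diagonal entry of L is the vertex degree and each off-diagonal entry is -1 where an edge is present, 0 otherwise; in the order [1, 2, 3, 4, 5, 6, 7, 8, 9, 10] the diagonal is [1, 1, 9, 1, 1, 1, 1, 1, 1, 1]. The multiplicity of 0 as a Laplacian eigenvalue equals the number of connected components. The single zero eigenvalue shows the graph is connected. The eigenvalues sum to 18, which equals trace(L) = 2|E|.

[0, 1, 1, 1, 1, 1, 1, 1, 1, 10]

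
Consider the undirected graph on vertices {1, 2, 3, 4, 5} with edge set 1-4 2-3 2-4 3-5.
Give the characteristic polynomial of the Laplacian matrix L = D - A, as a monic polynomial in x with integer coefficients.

With the vertex order [1, 2, 3, 4, 5], the degrees are [1, 2, 2, 2, 1], giving D = diag(1, 2, 2, 2, 1) and L = D - A. L has integer entries, so p(x) = det(xI - L) has integer coefficients. Expanding the determinant yields x^5 - 8x^4 + 21x^3 - 20x^2 + 5x. The coefficient of x^4 equals -trace(L) = -8, matching the sum of degrees. The eigenvalues sum to 8, which equals trace(L) = 2|E|.

x^5 - 8x^4 + 21x^3 - 20x^2 + 5x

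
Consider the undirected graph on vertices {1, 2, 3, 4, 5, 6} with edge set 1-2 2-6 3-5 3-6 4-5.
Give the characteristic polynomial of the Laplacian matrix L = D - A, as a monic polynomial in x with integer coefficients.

Reading degrees in the order [1, 2, 3, 4, 5, 6] gives [1, 2, 2, 1, 2, 2]; set D = diag(1, 2, 2, 1, 2, 2) and form L = D - A. L has integer entries, so p(x) = det(xI - L) has integer coefficients. Expanding the determinant yields x^6 - 10x^5 + 36x^4 - 56x^3 + 35x^2 - 6x. Since p(0) = det(-L) = 0, x divides p(x). By the matrix-tree theorem the graph has (1/6) * product of the nonzero eigenvalues = 1 spanning tree.

x^6 - 10x^5 + 36x^4 - 56x^3 + 35x^2 - 6x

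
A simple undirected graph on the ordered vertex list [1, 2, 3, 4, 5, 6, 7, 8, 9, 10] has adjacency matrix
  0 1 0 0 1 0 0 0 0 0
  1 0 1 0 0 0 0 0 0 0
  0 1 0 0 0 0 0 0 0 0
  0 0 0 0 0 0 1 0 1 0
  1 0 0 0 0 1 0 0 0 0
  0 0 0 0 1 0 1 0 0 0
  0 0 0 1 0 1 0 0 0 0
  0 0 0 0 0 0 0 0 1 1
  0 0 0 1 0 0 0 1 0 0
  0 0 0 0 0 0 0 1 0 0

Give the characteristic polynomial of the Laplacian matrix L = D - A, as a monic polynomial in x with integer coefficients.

With the vertex order [1, 2, 3, 4, 5, 6, 7, 8, 9, 10], the degrees are [2, 2, 1, 2, 2, 2, 2, 2, 2, 1], giving D = diag(2, 2, 1, 2, 2, 2, 2, 2, 2, 1) and L = D - A. Computing det(xI - L) by cofactor expansion (or equivalently via sum-over-permutations) gives x^10 - 18x^9 + 136x^8 - 560x^7 + 1365x^6 - 2002x^5 + 1716x^4 - 792x^3 + 165x^2 - 10x. The constant term is 0 because L is singular (the all-ones vector lies in its kernel). There is one zero in the spectrum, matching the 1 component. The largest eigenvalue, 3.9021, is at most the vertex count 10.

x^10 - 18x^9 + 136x^8 - 560x^7 + 1365x^6 - 2002x^5 + 1716x^4 - 792x^3 + 165x^2 - 10x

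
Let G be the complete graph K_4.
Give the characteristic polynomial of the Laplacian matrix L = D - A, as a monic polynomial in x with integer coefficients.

The graph has 4 vertices and degree multiset [3, 3, 3, 3]; D is the diagonal matrix of degrees and L = D - A. L has integer entries, so p(x) = det(xI - L) has integer coefficients. Expanding the determinant yields x^4 - 12x^3 + 48x^2 - 64x. The coefficient of x^3 equals -trace(L) = -12, matching the sum of degrees. The eigenvalues sum to 12, which equals trace(L) = 2|E|. The largest eigenvalue, 4, is at most the vertex count 4.

x^4 - 12x^3 + 48x^2 - 64x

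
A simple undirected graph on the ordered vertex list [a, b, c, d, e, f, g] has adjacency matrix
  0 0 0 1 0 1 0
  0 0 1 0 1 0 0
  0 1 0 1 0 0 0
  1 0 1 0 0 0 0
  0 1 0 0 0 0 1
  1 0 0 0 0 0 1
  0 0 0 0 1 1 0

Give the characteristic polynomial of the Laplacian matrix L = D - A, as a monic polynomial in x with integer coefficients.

x^7 - 14x^6 + 77x^5 - 210x^4 + 294x^3 - 196x^2 + 49x

Reading degrees in the order [a, b, c, d, e, f, g] gives [2, 2, 2, 2, 2, 2, 2]; set D = diag(2, 2, 2, 2, 2, 2, 2) and form L = D - A. Computing det(xI - L) by cofactor expansion (or equivalently via sum-over-permutations) gives x^7 - 14x^6 + 77x^5 - 210x^4 + 294x^3 - 196x^2 + 49x. The constant term is 0 because L is singular (the all-ones vector lies in its kernel). By the matrix-tree theorem the graph has (1/7) * product of the nonzero eigenvalues = 7 spanning trees.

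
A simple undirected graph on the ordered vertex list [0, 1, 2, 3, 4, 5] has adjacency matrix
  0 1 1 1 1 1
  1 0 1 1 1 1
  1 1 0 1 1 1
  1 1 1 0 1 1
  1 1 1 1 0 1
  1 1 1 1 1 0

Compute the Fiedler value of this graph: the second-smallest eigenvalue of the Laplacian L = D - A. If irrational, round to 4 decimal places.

6

Reading degrees in the order [0, 1, 2, 3, 4, 5] gives [5, 5, 5, 5, 5, 5]; set D = diag(5, 5, 5, 5, 5, 5) and form L = D - A. The smallest Laplacian eigenvalue is always 0. The next one, lambda_2 = 6, measures how hard the graph is to disconnect: larger values mean better connectivity. By the matrix-tree theorem the graph has (1/6) * product of the nonzero eigenvalues = 1296 spanning trees.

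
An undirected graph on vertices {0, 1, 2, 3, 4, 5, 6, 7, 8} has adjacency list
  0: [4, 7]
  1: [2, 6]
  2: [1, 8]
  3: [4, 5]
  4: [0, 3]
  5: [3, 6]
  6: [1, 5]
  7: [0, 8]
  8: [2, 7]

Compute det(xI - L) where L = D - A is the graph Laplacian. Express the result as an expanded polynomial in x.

x^9 - 18x^8 + 135x^7 - 546x^6 + 1287x^5 - 1782x^4 + 1386x^3 - 540x^2 + 81x

Each diagonal entry of L is the vertex degree and each off-diagonal entry is -1 where an edge is present, 0 otherwise; in the order [0, 1, 2, 3, 4, 5, 6, 7, 8] the diagonal is [2, 2, 2, 2, 2, 2, 2, 2, 2]. L has integer entries, so p(x) = det(xI - L) has integer coefficients. Expanding the determinant yields x^9 - 18x^8 + 135x^7 - 546x^6 + 1287x^5 - 1782x^4 + 1386x^3 - 540x^2 + 81x. The constant term is 0 because L is singular (the all-ones vector lies in its kernel). There is one zero in the spectrum, matching the 1 component.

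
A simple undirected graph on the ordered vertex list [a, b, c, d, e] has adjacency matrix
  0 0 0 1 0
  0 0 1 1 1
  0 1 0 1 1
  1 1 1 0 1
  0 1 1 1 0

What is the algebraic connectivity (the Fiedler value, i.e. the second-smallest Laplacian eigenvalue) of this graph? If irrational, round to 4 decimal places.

1

With the vertex order [a, b, c, d, e], the degrees are [1, 3, 3, 4, 3], giving D = diag(1, 3, 3, 4, 3) and L = D - A. Computing the eigenvalues of L and sorting gives [0, 1, 4, 4, 5]. The Fiedler value lambda_2 = 1 is strictly positive, so the graph is connected. There is one zero in the spectrum, matching the 1 component.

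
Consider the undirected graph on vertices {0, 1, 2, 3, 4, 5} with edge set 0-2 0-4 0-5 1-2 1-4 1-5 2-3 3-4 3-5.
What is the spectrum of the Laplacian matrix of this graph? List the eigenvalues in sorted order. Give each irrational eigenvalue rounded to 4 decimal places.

[0, 3, 3, 3, 3, 6]

Reading degrees in the order [0, 1, 2, 3, 4, 5] gives [3, 3, 3, 3, 3, 3]; set D = diag(3, 3, 3, 3, 3, 3) and form L = D - A. The multiplicity of 0 as a Laplacian eigenvalue equals the number of connected components. There is one zero in the spectrum, matching the 1 component. The largest eigenvalue, 6, is at most the vertex count 6.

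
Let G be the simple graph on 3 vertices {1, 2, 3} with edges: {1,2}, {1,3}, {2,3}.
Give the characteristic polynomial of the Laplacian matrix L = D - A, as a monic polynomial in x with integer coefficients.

With the vertex order [1, 2, 3], the degrees are [2, 2, 2], giving D = diag(2, 2, 2) and L = D - A. The eigenvalues of L are [0, 3, 3]; the characteristic polynomial is the product of (x - lambda_i), which multiplies out to x^3 - 6x^2 + 9x. The constant term is 0 because L is singular (the all-ones vector lies in its kernel). The eigenvalues sum to 6, which equals trace(L) = 2|E|.

x^3 - 6x^2 + 9x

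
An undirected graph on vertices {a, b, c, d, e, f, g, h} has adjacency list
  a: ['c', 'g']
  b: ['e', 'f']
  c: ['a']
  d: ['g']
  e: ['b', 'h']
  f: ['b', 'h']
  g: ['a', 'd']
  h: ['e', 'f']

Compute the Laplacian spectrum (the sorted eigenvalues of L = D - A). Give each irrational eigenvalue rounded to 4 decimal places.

Each diagonal entry of L is the vertex degree and each off-diagonal entry is -1 where an edge is present, 0 otherwise; in the order [a, b, c, d, e, f, g, h] the diagonal is [2, 2, 1, 1, 2, 2, 2, 2]. The multiplicity of 0 as a Laplacian eigenvalue equals the number of connected components. The 2 zero eigenvalues correspond to the 2 connected components. The largest eigenvalue, 4, is at most the vertex count 8. The eigenvalues sum to 14, which equals trace(L) = 2|E|.

[0, 0, 0.5858, 2, 2, 2, 3.4142, 4]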